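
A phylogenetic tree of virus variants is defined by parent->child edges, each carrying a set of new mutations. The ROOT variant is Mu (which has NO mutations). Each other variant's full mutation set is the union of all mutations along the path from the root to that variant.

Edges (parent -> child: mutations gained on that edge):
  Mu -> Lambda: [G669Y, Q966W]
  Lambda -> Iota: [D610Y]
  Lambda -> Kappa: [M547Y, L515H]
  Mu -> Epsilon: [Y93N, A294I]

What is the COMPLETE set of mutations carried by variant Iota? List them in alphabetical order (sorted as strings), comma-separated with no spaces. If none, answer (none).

At Mu: gained [] -> total []
At Lambda: gained ['G669Y', 'Q966W'] -> total ['G669Y', 'Q966W']
At Iota: gained ['D610Y'] -> total ['D610Y', 'G669Y', 'Q966W']

Answer: D610Y,G669Y,Q966W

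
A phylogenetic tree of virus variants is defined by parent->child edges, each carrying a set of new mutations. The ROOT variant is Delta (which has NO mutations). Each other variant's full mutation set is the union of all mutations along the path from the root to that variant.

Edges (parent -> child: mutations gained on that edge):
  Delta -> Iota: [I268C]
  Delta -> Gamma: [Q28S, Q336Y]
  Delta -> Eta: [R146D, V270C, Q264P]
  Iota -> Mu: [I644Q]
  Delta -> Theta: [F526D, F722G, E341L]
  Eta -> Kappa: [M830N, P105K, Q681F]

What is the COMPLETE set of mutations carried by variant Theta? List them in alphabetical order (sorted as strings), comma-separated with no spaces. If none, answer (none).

Answer: E341L,F526D,F722G

Derivation:
At Delta: gained [] -> total []
At Theta: gained ['F526D', 'F722G', 'E341L'] -> total ['E341L', 'F526D', 'F722G']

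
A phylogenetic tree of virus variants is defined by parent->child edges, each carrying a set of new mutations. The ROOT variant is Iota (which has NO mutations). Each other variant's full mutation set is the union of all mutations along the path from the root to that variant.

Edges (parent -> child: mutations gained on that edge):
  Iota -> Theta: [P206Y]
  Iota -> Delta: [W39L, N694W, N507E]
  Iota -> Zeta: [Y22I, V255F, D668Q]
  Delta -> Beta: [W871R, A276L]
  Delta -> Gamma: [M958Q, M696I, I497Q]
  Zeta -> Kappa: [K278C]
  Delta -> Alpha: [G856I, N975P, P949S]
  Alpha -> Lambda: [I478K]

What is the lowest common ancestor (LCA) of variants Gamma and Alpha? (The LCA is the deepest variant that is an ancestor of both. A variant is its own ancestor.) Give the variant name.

Path from root to Gamma: Iota -> Delta -> Gamma
  ancestors of Gamma: {Iota, Delta, Gamma}
Path from root to Alpha: Iota -> Delta -> Alpha
  ancestors of Alpha: {Iota, Delta, Alpha}
Common ancestors: {Iota, Delta}
Walk up from Alpha: Alpha (not in ancestors of Gamma), Delta (in ancestors of Gamma), Iota (in ancestors of Gamma)
Deepest common ancestor (LCA) = Delta

Answer: Delta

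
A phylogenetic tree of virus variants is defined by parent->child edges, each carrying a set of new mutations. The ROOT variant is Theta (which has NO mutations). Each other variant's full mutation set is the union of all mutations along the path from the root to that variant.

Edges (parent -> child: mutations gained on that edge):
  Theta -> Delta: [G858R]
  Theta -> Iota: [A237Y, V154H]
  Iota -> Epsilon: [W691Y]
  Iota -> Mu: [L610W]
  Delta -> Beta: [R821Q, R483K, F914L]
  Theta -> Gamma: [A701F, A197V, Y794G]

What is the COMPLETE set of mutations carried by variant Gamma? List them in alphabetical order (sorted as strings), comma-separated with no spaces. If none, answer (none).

Answer: A197V,A701F,Y794G

Derivation:
At Theta: gained [] -> total []
At Gamma: gained ['A701F', 'A197V', 'Y794G'] -> total ['A197V', 'A701F', 'Y794G']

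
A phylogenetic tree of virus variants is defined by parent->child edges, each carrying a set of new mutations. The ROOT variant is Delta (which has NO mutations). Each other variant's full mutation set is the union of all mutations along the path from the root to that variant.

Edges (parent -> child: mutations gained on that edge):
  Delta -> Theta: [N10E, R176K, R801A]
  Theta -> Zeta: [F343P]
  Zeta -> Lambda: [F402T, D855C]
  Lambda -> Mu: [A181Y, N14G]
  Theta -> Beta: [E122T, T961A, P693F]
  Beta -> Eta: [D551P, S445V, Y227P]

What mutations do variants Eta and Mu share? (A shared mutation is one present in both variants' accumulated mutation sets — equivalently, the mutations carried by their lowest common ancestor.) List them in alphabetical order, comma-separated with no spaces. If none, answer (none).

Accumulating mutations along path to Eta:
  At Delta: gained [] -> total []
  At Theta: gained ['N10E', 'R176K', 'R801A'] -> total ['N10E', 'R176K', 'R801A']
  At Beta: gained ['E122T', 'T961A', 'P693F'] -> total ['E122T', 'N10E', 'P693F', 'R176K', 'R801A', 'T961A']
  At Eta: gained ['D551P', 'S445V', 'Y227P'] -> total ['D551P', 'E122T', 'N10E', 'P693F', 'R176K', 'R801A', 'S445V', 'T961A', 'Y227P']
Mutations(Eta) = ['D551P', 'E122T', 'N10E', 'P693F', 'R176K', 'R801A', 'S445V', 'T961A', 'Y227P']
Accumulating mutations along path to Mu:
  At Delta: gained [] -> total []
  At Theta: gained ['N10E', 'R176K', 'R801A'] -> total ['N10E', 'R176K', 'R801A']
  At Zeta: gained ['F343P'] -> total ['F343P', 'N10E', 'R176K', 'R801A']
  At Lambda: gained ['F402T', 'D855C'] -> total ['D855C', 'F343P', 'F402T', 'N10E', 'R176K', 'R801A']
  At Mu: gained ['A181Y', 'N14G'] -> total ['A181Y', 'D855C', 'F343P', 'F402T', 'N10E', 'N14G', 'R176K', 'R801A']
Mutations(Mu) = ['A181Y', 'D855C', 'F343P', 'F402T', 'N10E', 'N14G', 'R176K', 'R801A']
Intersection: ['D551P', 'E122T', 'N10E', 'P693F', 'R176K', 'R801A', 'S445V', 'T961A', 'Y227P'] ∩ ['A181Y', 'D855C', 'F343P', 'F402T', 'N10E', 'N14G', 'R176K', 'R801A'] = ['N10E', 'R176K', 'R801A']

Answer: N10E,R176K,R801A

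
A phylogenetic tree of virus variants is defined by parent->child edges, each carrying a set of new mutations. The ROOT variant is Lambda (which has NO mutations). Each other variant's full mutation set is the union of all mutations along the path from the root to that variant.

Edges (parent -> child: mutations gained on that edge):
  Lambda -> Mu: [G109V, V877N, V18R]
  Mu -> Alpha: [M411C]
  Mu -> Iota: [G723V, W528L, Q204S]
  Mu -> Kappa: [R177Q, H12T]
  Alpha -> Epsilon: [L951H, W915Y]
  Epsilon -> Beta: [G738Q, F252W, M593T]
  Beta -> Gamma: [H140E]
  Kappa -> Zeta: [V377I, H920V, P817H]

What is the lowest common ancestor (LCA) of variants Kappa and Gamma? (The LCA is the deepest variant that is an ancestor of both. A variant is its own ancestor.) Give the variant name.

Answer: Mu

Derivation:
Path from root to Kappa: Lambda -> Mu -> Kappa
  ancestors of Kappa: {Lambda, Mu, Kappa}
Path from root to Gamma: Lambda -> Mu -> Alpha -> Epsilon -> Beta -> Gamma
  ancestors of Gamma: {Lambda, Mu, Alpha, Epsilon, Beta, Gamma}
Common ancestors: {Lambda, Mu}
Walk up from Gamma: Gamma (not in ancestors of Kappa), Beta (not in ancestors of Kappa), Epsilon (not in ancestors of Kappa), Alpha (not in ancestors of Kappa), Mu (in ancestors of Kappa), Lambda (in ancestors of Kappa)
Deepest common ancestor (LCA) = Mu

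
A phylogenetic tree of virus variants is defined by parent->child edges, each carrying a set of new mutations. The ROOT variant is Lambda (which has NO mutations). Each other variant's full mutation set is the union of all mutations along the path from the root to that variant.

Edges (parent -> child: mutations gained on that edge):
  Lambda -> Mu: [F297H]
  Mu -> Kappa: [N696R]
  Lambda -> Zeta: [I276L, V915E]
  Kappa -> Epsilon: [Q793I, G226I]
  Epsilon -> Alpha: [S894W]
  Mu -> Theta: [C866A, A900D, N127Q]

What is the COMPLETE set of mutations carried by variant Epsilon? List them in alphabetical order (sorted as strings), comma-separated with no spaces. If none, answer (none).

Answer: F297H,G226I,N696R,Q793I

Derivation:
At Lambda: gained [] -> total []
At Mu: gained ['F297H'] -> total ['F297H']
At Kappa: gained ['N696R'] -> total ['F297H', 'N696R']
At Epsilon: gained ['Q793I', 'G226I'] -> total ['F297H', 'G226I', 'N696R', 'Q793I']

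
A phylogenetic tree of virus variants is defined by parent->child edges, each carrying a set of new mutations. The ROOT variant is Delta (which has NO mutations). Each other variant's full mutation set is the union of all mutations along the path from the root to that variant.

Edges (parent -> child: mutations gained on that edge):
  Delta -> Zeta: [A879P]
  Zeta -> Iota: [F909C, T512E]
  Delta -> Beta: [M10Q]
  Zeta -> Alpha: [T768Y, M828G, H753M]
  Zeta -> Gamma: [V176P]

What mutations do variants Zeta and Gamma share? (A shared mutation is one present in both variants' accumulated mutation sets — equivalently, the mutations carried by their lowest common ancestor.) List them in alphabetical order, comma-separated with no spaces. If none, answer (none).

Accumulating mutations along path to Zeta:
  At Delta: gained [] -> total []
  At Zeta: gained ['A879P'] -> total ['A879P']
Mutations(Zeta) = ['A879P']
Accumulating mutations along path to Gamma:
  At Delta: gained [] -> total []
  At Zeta: gained ['A879P'] -> total ['A879P']
  At Gamma: gained ['V176P'] -> total ['A879P', 'V176P']
Mutations(Gamma) = ['A879P', 'V176P']
Intersection: ['A879P'] ∩ ['A879P', 'V176P'] = ['A879P']

Answer: A879P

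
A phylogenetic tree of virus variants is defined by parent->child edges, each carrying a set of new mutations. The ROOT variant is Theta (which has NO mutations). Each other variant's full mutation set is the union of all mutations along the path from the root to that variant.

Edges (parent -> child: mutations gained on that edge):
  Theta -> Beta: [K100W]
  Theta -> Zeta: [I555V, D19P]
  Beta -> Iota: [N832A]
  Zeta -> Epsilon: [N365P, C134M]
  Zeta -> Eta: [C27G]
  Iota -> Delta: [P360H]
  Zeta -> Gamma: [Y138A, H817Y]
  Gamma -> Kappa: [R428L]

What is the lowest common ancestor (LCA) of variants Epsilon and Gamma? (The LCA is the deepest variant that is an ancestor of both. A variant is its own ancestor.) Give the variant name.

Path from root to Epsilon: Theta -> Zeta -> Epsilon
  ancestors of Epsilon: {Theta, Zeta, Epsilon}
Path from root to Gamma: Theta -> Zeta -> Gamma
  ancestors of Gamma: {Theta, Zeta, Gamma}
Common ancestors: {Theta, Zeta}
Walk up from Gamma: Gamma (not in ancestors of Epsilon), Zeta (in ancestors of Epsilon), Theta (in ancestors of Epsilon)
Deepest common ancestor (LCA) = Zeta

Answer: Zeta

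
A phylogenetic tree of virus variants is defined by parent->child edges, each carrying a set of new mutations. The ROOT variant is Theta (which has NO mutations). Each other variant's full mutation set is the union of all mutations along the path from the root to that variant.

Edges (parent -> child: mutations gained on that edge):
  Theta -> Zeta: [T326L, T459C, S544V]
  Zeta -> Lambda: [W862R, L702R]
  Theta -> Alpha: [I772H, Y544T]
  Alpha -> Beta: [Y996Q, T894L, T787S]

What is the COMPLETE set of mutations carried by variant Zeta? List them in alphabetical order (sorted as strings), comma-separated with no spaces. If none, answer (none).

At Theta: gained [] -> total []
At Zeta: gained ['T326L', 'T459C', 'S544V'] -> total ['S544V', 'T326L', 'T459C']

Answer: S544V,T326L,T459C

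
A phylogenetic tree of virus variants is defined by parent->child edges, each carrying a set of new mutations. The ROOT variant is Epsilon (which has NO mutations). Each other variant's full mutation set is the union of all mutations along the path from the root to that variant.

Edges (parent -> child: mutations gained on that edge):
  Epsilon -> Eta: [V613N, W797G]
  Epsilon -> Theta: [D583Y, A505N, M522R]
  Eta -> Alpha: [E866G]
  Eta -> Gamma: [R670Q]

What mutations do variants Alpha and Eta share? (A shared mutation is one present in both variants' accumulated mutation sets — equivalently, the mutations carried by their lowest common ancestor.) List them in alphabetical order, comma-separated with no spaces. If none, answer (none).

Accumulating mutations along path to Alpha:
  At Epsilon: gained [] -> total []
  At Eta: gained ['V613N', 'W797G'] -> total ['V613N', 'W797G']
  At Alpha: gained ['E866G'] -> total ['E866G', 'V613N', 'W797G']
Mutations(Alpha) = ['E866G', 'V613N', 'W797G']
Accumulating mutations along path to Eta:
  At Epsilon: gained [] -> total []
  At Eta: gained ['V613N', 'W797G'] -> total ['V613N', 'W797G']
Mutations(Eta) = ['V613N', 'W797G']
Intersection: ['E866G', 'V613N', 'W797G'] ∩ ['V613N', 'W797G'] = ['V613N', 'W797G']

Answer: V613N,W797G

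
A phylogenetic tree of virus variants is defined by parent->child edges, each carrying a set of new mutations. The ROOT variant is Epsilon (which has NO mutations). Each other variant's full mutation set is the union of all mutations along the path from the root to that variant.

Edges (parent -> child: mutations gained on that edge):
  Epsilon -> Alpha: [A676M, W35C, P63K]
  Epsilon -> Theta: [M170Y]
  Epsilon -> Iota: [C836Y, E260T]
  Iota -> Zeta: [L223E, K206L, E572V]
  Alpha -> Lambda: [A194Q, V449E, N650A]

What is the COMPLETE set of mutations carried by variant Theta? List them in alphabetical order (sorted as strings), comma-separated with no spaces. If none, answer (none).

Answer: M170Y

Derivation:
At Epsilon: gained [] -> total []
At Theta: gained ['M170Y'] -> total ['M170Y']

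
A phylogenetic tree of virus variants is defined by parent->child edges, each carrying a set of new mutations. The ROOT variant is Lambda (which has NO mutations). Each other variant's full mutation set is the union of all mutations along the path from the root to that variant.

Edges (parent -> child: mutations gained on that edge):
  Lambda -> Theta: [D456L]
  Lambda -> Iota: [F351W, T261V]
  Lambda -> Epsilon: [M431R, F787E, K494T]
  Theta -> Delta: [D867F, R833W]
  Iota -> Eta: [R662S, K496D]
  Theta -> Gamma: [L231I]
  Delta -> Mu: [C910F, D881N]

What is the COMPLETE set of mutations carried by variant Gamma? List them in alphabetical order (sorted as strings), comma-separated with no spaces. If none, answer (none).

Answer: D456L,L231I

Derivation:
At Lambda: gained [] -> total []
At Theta: gained ['D456L'] -> total ['D456L']
At Gamma: gained ['L231I'] -> total ['D456L', 'L231I']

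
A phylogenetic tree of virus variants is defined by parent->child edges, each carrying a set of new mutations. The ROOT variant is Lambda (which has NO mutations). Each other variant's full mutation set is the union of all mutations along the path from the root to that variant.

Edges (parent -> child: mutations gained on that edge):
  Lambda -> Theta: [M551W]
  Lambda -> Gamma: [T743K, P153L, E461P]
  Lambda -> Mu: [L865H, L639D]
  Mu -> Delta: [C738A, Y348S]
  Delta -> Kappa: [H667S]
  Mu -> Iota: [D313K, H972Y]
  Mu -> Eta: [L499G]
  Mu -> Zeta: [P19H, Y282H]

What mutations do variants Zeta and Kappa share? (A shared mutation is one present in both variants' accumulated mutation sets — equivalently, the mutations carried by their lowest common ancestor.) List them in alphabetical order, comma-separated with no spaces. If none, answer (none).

Accumulating mutations along path to Zeta:
  At Lambda: gained [] -> total []
  At Mu: gained ['L865H', 'L639D'] -> total ['L639D', 'L865H']
  At Zeta: gained ['P19H', 'Y282H'] -> total ['L639D', 'L865H', 'P19H', 'Y282H']
Mutations(Zeta) = ['L639D', 'L865H', 'P19H', 'Y282H']
Accumulating mutations along path to Kappa:
  At Lambda: gained [] -> total []
  At Mu: gained ['L865H', 'L639D'] -> total ['L639D', 'L865H']
  At Delta: gained ['C738A', 'Y348S'] -> total ['C738A', 'L639D', 'L865H', 'Y348S']
  At Kappa: gained ['H667S'] -> total ['C738A', 'H667S', 'L639D', 'L865H', 'Y348S']
Mutations(Kappa) = ['C738A', 'H667S', 'L639D', 'L865H', 'Y348S']
Intersection: ['L639D', 'L865H', 'P19H', 'Y282H'] ∩ ['C738A', 'H667S', 'L639D', 'L865H', 'Y348S'] = ['L639D', 'L865H']

Answer: L639D,L865H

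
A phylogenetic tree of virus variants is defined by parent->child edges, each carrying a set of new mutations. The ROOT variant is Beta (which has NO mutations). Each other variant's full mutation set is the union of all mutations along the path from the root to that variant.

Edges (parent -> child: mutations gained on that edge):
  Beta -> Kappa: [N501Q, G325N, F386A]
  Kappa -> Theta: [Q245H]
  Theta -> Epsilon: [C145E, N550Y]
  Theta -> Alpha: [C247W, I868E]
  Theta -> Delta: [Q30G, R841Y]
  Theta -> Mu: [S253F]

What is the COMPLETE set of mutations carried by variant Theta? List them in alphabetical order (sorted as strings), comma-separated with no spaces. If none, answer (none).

Answer: F386A,G325N,N501Q,Q245H

Derivation:
At Beta: gained [] -> total []
At Kappa: gained ['N501Q', 'G325N', 'F386A'] -> total ['F386A', 'G325N', 'N501Q']
At Theta: gained ['Q245H'] -> total ['F386A', 'G325N', 'N501Q', 'Q245H']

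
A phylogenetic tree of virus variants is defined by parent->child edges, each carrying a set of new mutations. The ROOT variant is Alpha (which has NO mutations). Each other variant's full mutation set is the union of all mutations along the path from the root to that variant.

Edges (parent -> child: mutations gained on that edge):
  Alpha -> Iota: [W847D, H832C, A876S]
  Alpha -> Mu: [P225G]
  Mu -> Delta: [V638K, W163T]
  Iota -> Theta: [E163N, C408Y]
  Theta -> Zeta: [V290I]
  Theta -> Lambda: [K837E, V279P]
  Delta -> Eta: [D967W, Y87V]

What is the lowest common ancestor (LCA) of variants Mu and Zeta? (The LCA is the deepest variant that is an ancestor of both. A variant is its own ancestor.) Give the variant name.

Answer: Alpha

Derivation:
Path from root to Mu: Alpha -> Mu
  ancestors of Mu: {Alpha, Mu}
Path from root to Zeta: Alpha -> Iota -> Theta -> Zeta
  ancestors of Zeta: {Alpha, Iota, Theta, Zeta}
Common ancestors: {Alpha}
Walk up from Zeta: Zeta (not in ancestors of Mu), Theta (not in ancestors of Mu), Iota (not in ancestors of Mu), Alpha (in ancestors of Mu)
Deepest common ancestor (LCA) = Alpha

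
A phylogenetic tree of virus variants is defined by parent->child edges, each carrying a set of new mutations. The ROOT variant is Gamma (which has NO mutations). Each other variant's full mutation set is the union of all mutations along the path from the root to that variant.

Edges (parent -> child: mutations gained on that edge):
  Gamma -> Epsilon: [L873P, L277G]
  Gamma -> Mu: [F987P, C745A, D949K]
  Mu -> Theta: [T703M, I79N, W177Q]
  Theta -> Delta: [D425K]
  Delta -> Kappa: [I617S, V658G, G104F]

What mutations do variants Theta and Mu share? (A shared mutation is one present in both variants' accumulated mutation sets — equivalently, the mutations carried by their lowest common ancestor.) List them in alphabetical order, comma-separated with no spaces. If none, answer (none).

Accumulating mutations along path to Theta:
  At Gamma: gained [] -> total []
  At Mu: gained ['F987P', 'C745A', 'D949K'] -> total ['C745A', 'D949K', 'F987P']
  At Theta: gained ['T703M', 'I79N', 'W177Q'] -> total ['C745A', 'D949K', 'F987P', 'I79N', 'T703M', 'W177Q']
Mutations(Theta) = ['C745A', 'D949K', 'F987P', 'I79N', 'T703M', 'W177Q']
Accumulating mutations along path to Mu:
  At Gamma: gained [] -> total []
  At Mu: gained ['F987P', 'C745A', 'D949K'] -> total ['C745A', 'D949K', 'F987P']
Mutations(Mu) = ['C745A', 'D949K', 'F987P']
Intersection: ['C745A', 'D949K', 'F987P', 'I79N', 'T703M', 'W177Q'] ∩ ['C745A', 'D949K', 'F987P'] = ['C745A', 'D949K', 'F987P']

Answer: C745A,D949K,F987P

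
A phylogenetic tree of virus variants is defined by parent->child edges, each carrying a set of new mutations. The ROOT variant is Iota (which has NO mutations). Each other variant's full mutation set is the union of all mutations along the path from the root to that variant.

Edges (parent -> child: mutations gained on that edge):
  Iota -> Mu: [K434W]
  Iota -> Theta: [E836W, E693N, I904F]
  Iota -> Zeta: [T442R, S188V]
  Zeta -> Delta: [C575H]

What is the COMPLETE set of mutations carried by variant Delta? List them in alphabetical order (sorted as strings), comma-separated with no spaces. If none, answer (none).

Answer: C575H,S188V,T442R

Derivation:
At Iota: gained [] -> total []
At Zeta: gained ['T442R', 'S188V'] -> total ['S188V', 'T442R']
At Delta: gained ['C575H'] -> total ['C575H', 'S188V', 'T442R']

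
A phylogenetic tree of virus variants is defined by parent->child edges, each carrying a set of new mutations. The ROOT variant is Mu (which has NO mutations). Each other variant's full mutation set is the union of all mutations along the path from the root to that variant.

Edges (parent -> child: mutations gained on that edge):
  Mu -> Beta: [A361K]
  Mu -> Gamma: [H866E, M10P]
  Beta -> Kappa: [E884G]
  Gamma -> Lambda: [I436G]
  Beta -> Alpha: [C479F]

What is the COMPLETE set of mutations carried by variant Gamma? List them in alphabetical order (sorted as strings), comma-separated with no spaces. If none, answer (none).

Answer: H866E,M10P

Derivation:
At Mu: gained [] -> total []
At Gamma: gained ['H866E', 'M10P'] -> total ['H866E', 'M10P']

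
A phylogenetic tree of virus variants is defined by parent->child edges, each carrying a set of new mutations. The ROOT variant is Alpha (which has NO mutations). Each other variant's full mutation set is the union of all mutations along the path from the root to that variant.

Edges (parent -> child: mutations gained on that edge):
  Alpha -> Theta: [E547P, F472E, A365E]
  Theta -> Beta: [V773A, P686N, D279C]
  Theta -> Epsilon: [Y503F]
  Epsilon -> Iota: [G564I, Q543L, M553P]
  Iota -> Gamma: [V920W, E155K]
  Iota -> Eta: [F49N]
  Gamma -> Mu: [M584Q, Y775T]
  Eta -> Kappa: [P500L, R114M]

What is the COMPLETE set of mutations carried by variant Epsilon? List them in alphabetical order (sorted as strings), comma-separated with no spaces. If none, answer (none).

At Alpha: gained [] -> total []
At Theta: gained ['E547P', 'F472E', 'A365E'] -> total ['A365E', 'E547P', 'F472E']
At Epsilon: gained ['Y503F'] -> total ['A365E', 'E547P', 'F472E', 'Y503F']

Answer: A365E,E547P,F472E,Y503F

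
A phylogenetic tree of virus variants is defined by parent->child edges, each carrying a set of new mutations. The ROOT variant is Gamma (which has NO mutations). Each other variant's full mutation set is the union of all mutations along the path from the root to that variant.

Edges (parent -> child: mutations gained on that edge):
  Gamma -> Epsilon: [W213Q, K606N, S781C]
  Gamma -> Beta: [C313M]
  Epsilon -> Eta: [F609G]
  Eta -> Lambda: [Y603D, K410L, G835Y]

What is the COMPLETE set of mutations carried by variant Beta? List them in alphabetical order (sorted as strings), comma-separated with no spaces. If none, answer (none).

Answer: C313M

Derivation:
At Gamma: gained [] -> total []
At Beta: gained ['C313M'] -> total ['C313M']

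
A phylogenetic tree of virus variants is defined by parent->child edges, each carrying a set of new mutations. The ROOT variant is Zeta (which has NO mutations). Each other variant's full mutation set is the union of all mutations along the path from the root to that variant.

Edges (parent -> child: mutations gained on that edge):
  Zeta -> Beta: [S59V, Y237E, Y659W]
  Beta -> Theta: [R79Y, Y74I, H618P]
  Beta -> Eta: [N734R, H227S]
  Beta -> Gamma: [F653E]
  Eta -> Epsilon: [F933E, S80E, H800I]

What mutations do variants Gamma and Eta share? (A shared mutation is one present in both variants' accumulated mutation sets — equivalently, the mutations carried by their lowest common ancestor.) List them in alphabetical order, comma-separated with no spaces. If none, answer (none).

Accumulating mutations along path to Gamma:
  At Zeta: gained [] -> total []
  At Beta: gained ['S59V', 'Y237E', 'Y659W'] -> total ['S59V', 'Y237E', 'Y659W']
  At Gamma: gained ['F653E'] -> total ['F653E', 'S59V', 'Y237E', 'Y659W']
Mutations(Gamma) = ['F653E', 'S59V', 'Y237E', 'Y659W']
Accumulating mutations along path to Eta:
  At Zeta: gained [] -> total []
  At Beta: gained ['S59V', 'Y237E', 'Y659W'] -> total ['S59V', 'Y237E', 'Y659W']
  At Eta: gained ['N734R', 'H227S'] -> total ['H227S', 'N734R', 'S59V', 'Y237E', 'Y659W']
Mutations(Eta) = ['H227S', 'N734R', 'S59V', 'Y237E', 'Y659W']
Intersection: ['F653E', 'S59V', 'Y237E', 'Y659W'] ∩ ['H227S', 'N734R', 'S59V', 'Y237E', 'Y659W'] = ['S59V', 'Y237E', 'Y659W']

Answer: S59V,Y237E,Y659W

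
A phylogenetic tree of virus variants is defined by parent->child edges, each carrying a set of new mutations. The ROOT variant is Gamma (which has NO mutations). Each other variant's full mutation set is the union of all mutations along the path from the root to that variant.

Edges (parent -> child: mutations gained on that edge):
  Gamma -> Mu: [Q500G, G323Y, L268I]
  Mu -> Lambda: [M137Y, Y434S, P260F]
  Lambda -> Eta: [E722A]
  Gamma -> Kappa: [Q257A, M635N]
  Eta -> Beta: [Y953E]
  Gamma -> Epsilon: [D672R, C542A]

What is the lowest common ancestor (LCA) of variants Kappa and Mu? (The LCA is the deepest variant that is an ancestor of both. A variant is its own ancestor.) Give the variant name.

Path from root to Kappa: Gamma -> Kappa
  ancestors of Kappa: {Gamma, Kappa}
Path from root to Mu: Gamma -> Mu
  ancestors of Mu: {Gamma, Mu}
Common ancestors: {Gamma}
Walk up from Mu: Mu (not in ancestors of Kappa), Gamma (in ancestors of Kappa)
Deepest common ancestor (LCA) = Gamma

Answer: Gamma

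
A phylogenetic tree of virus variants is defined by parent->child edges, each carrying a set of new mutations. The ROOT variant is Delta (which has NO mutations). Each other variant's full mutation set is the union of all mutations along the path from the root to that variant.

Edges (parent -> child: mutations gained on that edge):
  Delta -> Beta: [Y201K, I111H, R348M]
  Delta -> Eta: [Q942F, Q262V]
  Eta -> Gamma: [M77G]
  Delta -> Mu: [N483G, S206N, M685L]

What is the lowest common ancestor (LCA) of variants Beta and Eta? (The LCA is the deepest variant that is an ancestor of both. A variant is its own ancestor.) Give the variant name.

Answer: Delta

Derivation:
Path from root to Beta: Delta -> Beta
  ancestors of Beta: {Delta, Beta}
Path from root to Eta: Delta -> Eta
  ancestors of Eta: {Delta, Eta}
Common ancestors: {Delta}
Walk up from Eta: Eta (not in ancestors of Beta), Delta (in ancestors of Beta)
Deepest common ancestor (LCA) = Delta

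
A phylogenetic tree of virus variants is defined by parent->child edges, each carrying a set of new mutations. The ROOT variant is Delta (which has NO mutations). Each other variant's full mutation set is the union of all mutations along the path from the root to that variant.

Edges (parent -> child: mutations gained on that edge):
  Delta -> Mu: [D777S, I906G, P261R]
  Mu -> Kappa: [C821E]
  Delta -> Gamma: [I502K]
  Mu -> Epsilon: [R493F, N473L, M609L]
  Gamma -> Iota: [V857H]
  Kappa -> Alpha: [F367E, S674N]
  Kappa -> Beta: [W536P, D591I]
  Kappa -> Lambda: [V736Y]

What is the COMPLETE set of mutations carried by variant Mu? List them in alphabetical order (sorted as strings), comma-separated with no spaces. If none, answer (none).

At Delta: gained [] -> total []
At Mu: gained ['D777S', 'I906G', 'P261R'] -> total ['D777S', 'I906G', 'P261R']

Answer: D777S,I906G,P261R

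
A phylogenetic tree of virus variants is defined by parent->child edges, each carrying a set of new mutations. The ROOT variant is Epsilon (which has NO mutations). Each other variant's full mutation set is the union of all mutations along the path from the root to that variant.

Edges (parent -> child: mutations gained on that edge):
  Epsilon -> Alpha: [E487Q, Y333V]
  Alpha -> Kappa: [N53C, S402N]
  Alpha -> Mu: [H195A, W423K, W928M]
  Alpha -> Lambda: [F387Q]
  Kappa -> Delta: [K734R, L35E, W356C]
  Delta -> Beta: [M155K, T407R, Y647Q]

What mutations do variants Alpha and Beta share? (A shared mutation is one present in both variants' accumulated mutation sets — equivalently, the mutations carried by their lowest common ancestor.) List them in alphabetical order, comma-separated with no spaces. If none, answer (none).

Answer: E487Q,Y333V

Derivation:
Accumulating mutations along path to Alpha:
  At Epsilon: gained [] -> total []
  At Alpha: gained ['E487Q', 'Y333V'] -> total ['E487Q', 'Y333V']
Mutations(Alpha) = ['E487Q', 'Y333V']
Accumulating mutations along path to Beta:
  At Epsilon: gained [] -> total []
  At Alpha: gained ['E487Q', 'Y333V'] -> total ['E487Q', 'Y333V']
  At Kappa: gained ['N53C', 'S402N'] -> total ['E487Q', 'N53C', 'S402N', 'Y333V']
  At Delta: gained ['K734R', 'L35E', 'W356C'] -> total ['E487Q', 'K734R', 'L35E', 'N53C', 'S402N', 'W356C', 'Y333V']
  At Beta: gained ['M155K', 'T407R', 'Y647Q'] -> total ['E487Q', 'K734R', 'L35E', 'M155K', 'N53C', 'S402N', 'T407R', 'W356C', 'Y333V', 'Y647Q']
Mutations(Beta) = ['E487Q', 'K734R', 'L35E', 'M155K', 'N53C', 'S402N', 'T407R', 'W356C', 'Y333V', 'Y647Q']
Intersection: ['E487Q', 'Y333V'] ∩ ['E487Q', 'K734R', 'L35E', 'M155K', 'N53C', 'S402N', 'T407R', 'W356C', 'Y333V', 'Y647Q'] = ['E487Q', 'Y333V']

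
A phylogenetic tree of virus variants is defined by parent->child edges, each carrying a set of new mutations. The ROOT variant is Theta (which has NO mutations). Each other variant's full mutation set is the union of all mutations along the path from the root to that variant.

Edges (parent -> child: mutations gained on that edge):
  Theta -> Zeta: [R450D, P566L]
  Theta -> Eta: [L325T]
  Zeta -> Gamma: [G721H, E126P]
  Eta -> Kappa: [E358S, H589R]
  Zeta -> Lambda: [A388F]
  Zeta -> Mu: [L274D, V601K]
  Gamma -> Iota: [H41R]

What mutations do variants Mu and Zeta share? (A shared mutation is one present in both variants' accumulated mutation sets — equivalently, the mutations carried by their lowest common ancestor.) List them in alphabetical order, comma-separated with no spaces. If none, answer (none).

Accumulating mutations along path to Mu:
  At Theta: gained [] -> total []
  At Zeta: gained ['R450D', 'P566L'] -> total ['P566L', 'R450D']
  At Mu: gained ['L274D', 'V601K'] -> total ['L274D', 'P566L', 'R450D', 'V601K']
Mutations(Mu) = ['L274D', 'P566L', 'R450D', 'V601K']
Accumulating mutations along path to Zeta:
  At Theta: gained [] -> total []
  At Zeta: gained ['R450D', 'P566L'] -> total ['P566L', 'R450D']
Mutations(Zeta) = ['P566L', 'R450D']
Intersection: ['L274D', 'P566L', 'R450D', 'V601K'] ∩ ['P566L', 'R450D'] = ['P566L', 'R450D']

Answer: P566L,R450D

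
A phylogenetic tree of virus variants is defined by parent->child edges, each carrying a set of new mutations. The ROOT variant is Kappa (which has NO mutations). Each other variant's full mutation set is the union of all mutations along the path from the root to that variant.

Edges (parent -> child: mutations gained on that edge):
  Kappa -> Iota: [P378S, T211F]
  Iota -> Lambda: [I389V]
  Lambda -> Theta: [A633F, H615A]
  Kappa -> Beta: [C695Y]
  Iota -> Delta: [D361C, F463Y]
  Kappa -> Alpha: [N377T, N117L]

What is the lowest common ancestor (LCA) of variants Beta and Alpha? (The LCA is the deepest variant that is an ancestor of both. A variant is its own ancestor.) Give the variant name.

Answer: Kappa

Derivation:
Path from root to Beta: Kappa -> Beta
  ancestors of Beta: {Kappa, Beta}
Path from root to Alpha: Kappa -> Alpha
  ancestors of Alpha: {Kappa, Alpha}
Common ancestors: {Kappa}
Walk up from Alpha: Alpha (not in ancestors of Beta), Kappa (in ancestors of Beta)
Deepest common ancestor (LCA) = Kappa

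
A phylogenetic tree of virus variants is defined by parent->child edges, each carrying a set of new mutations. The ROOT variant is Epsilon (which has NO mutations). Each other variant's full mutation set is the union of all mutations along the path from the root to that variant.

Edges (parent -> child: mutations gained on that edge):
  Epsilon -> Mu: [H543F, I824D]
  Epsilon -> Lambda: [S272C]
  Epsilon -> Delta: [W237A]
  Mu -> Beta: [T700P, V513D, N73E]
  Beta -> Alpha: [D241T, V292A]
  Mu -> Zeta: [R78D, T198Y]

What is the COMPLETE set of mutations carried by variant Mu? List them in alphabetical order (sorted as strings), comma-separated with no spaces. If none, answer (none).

At Epsilon: gained [] -> total []
At Mu: gained ['H543F', 'I824D'] -> total ['H543F', 'I824D']

Answer: H543F,I824D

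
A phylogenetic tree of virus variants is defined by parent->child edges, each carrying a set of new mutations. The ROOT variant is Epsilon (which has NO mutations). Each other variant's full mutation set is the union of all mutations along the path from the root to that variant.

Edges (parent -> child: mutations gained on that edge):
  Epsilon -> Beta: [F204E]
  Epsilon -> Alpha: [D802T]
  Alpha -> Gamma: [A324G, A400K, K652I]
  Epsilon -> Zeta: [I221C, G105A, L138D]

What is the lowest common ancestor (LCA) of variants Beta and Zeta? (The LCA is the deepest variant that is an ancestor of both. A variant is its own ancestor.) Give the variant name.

Path from root to Beta: Epsilon -> Beta
  ancestors of Beta: {Epsilon, Beta}
Path from root to Zeta: Epsilon -> Zeta
  ancestors of Zeta: {Epsilon, Zeta}
Common ancestors: {Epsilon}
Walk up from Zeta: Zeta (not in ancestors of Beta), Epsilon (in ancestors of Beta)
Deepest common ancestor (LCA) = Epsilon

Answer: Epsilon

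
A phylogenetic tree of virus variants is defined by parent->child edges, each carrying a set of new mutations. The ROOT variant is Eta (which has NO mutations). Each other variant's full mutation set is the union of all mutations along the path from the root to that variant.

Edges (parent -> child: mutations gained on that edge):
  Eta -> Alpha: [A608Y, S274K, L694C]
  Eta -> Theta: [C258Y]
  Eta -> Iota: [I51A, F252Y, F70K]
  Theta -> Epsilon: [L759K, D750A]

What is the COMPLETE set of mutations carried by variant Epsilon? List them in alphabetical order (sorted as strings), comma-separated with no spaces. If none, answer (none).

Answer: C258Y,D750A,L759K

Derivation:
At Eta: gained [] -> total []
At Theta: gained ['C258Y'] -> total ['C258Y']
At Epsilon: gained ['L759K', 'D750A'] -> total ['C258Y', 'D750A', 'L759K']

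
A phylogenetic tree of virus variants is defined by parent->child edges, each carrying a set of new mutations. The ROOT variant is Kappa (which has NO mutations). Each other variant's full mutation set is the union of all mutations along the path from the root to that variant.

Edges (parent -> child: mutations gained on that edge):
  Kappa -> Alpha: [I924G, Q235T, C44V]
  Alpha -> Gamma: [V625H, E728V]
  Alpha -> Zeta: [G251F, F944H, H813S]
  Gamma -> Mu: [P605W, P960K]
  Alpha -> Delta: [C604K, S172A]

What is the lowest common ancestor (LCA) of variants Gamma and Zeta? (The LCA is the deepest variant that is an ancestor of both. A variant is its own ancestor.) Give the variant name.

Answer: Alpha

Derivation:
Path from root to Gamma: Kappa -> Alpha -> Gamma
  ancestors of Gamma: {Kappa, Alpha, Gamma}
Path from root to Zeta: Kappa -> Alpha -> Zeta
  ancestors of Zeta: {Kappa, Alpha, Zeta}
Common ancestors: {Kappa, Alpha}
Walk up from Zeta: Zeta (not in ancestors of Gamma), Alpha (in ancestors of Gamma), Kappa (in ancestors of Gamma)
Deepest common ancestor (LCA) = Alpha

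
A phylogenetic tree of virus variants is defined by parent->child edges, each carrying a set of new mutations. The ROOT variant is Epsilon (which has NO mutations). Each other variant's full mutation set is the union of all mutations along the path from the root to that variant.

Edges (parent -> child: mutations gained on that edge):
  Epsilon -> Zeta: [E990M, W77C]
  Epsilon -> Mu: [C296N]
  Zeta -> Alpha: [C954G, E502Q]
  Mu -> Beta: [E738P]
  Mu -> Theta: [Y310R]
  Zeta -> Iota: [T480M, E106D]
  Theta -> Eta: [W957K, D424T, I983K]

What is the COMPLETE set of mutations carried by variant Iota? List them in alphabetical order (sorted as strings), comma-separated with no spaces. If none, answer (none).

Answer: E106D,E990M,T480M,W77C

Derivation:
At Epsilon: gained [] -> total []
At Zeta: gained ['E990M', 'W77C'] -> total ['E990M', 'W77C']
At Iota: gained ['T480M', 'E106D'] -> total ['E106D', 'E990M', 'T480M', 'W77C']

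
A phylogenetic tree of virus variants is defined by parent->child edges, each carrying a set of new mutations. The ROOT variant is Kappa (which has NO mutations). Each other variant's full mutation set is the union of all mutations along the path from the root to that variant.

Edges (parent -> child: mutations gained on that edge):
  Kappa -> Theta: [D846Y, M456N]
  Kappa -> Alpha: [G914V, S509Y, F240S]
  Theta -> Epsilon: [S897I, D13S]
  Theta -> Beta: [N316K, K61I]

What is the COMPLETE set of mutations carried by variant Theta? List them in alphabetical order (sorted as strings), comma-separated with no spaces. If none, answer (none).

At Kappa: gained [] -> total []
At Theta: gained ['D846Y', 'M456N'] -> total ['D846Y', 'M456N']

Answer: D846Y,M456N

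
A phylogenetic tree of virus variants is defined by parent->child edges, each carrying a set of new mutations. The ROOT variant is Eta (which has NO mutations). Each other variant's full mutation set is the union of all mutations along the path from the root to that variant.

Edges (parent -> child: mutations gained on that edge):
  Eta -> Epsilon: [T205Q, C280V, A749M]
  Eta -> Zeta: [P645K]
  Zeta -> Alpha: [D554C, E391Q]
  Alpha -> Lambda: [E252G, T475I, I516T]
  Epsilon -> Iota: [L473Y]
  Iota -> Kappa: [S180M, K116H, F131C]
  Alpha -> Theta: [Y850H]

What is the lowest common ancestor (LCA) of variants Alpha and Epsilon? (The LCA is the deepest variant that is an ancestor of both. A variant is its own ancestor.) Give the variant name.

Answer: Eta

Derivation:
Path from root to Alpha: Eta -> Zeta -> Alpha
  ancestors of Alpha: {Eta, Zeta, Alpha}
Path from root to Epsilon: Eta -> Epsilon
  ancestors of Epsilon: {Eta, Epsilon}
Common ancestors: {Eta}
Walk up from Epsilon: Epsilon (not in ancestors of Alpha), Eta (in ancestors of Alpha)
Deepest common ancestor (LCA) = Eta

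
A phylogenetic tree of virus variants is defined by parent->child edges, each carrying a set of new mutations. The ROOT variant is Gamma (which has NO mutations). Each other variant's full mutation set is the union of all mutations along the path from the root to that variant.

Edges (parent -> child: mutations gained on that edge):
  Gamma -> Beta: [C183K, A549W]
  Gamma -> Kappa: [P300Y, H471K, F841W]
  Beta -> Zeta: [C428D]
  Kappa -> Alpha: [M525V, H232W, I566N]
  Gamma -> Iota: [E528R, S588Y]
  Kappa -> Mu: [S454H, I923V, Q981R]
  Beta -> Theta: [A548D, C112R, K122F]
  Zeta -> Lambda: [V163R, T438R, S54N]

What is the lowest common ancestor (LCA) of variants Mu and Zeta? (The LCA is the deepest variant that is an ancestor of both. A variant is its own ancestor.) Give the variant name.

Path from root to Mu: Gamma -> Kappa -> Mu
  ancestors of Mu: {Gamma, Kappa, Mu}
Path from root to Zeta: Gamma -> Beta -> Zeta
  ancestors of Zeta: {Gamma, Beta, Zeta}
Common ancestors: {Gamma}
Walk up from Zeta: Zeta (not in ancestors of Mu), Beta (not in ancestors of Mu), Gamma (in ancestors of Mu)
Deepest common ancestor (LCA) = Gamma

Answer: Gamma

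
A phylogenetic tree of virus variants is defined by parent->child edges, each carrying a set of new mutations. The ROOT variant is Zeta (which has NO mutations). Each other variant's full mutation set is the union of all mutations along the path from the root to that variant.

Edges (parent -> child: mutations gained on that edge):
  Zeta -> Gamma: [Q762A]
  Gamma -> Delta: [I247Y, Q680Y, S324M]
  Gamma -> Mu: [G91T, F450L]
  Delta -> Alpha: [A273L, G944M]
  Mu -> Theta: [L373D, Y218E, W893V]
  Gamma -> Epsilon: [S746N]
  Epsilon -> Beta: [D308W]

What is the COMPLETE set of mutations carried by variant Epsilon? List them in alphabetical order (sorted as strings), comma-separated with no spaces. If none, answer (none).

At Zeta: gained [] -> total []
At Gamma: gained ['Q762A'] -> total ['Q762A']
At Epsilon: gained ['S746N'] -> total ['Q762A', 'S746N']

Answer: Q762A,S746N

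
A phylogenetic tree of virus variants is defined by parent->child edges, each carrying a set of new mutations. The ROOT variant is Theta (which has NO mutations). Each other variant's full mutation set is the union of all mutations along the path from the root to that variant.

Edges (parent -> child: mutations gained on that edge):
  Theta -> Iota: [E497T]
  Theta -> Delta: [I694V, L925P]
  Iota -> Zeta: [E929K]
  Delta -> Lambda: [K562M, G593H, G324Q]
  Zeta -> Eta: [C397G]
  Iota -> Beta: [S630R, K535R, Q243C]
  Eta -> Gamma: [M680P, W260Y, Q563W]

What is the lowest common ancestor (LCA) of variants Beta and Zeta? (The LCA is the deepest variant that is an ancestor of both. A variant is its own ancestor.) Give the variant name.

Answer: Iota

Derivation:
Path from root to Beta: Theta -> Iota -> Beta
  ancestors of Beta: {Theta, Iota, Beta}
Path from root to Zeta: Theta -> Iota -> Zeta
  ancestors of Zeta: {Theta, Iota, Zeta}
Common ancestors: {Theta, Iota}
Walk up from Zeta: Zeta (not in ancestors of Beta), Iota (in ancestors of Beta), Theta (in ancestors of Beta)
Deepest common ancestor (LCA) = Iota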